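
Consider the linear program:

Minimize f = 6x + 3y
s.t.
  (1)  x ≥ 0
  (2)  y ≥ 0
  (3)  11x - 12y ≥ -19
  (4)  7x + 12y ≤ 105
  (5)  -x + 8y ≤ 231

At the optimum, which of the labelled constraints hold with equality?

(1) and (2)

Feasible corners and f = 6x + 3y:
  (0, 0) → f = 0
  (0, 19/12) → f = 19/4
  (15, 0) → f = 90
  (43/9, 161/27) → f = 419/9

The minimum is at (0, 0). Substituting into each constraint, equality holds for (1) and (2); the remaining constraints have slack.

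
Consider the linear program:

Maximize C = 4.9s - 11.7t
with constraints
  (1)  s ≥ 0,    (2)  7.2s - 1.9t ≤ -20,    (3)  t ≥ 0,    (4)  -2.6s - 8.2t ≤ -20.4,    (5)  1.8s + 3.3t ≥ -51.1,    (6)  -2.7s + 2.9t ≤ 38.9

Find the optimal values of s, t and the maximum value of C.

s = 0, t = 200/19, maximum C = -2340/19

Extreme points and C = 4.9s - 11.7t:
  (0, 200/19) → C = -2340/19
  (0, 389/29) → C = -45513/290
  (1591/1575, 2512/175) → C = -2567177/15750

The optimum lies where s = 0 and 7.2s - 1.9t = -20.
Solving simultaneously gives s = 0, t = 200/19.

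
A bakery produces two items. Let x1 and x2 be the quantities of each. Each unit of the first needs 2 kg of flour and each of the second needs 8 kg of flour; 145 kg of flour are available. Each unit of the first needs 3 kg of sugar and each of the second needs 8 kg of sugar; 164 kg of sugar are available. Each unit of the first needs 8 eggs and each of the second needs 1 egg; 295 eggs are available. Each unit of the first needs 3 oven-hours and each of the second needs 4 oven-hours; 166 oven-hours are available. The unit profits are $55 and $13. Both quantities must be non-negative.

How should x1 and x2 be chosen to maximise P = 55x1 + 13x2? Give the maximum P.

x1 = 36, x2 = 7, maximum P = 2071

Corner points and P = 55x1 + 13x2:
  (0, 0) → P = 0
  (0, 145/8) → P = 1885/8
  (295/8, 0) → P = 16225/8
  (19, 107/8) → P = 9751/8
  (36, 7) → P = 2071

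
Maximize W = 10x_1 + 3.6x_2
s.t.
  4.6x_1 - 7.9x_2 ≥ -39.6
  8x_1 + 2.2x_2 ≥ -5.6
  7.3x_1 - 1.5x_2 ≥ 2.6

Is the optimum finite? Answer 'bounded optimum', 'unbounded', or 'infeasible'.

From the feasible point (7994/5077, 30104/5077), moving in the direction (7.9, 4.6) keeps every constraint satisfied while W increases without bound.

unbounded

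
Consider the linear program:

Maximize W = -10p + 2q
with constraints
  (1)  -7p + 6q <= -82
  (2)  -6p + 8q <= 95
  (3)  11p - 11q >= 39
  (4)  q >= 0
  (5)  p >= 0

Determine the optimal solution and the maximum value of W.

p = 82/7, q = 0, maximum W = -820/7

Feasible corners and W = -10p + 2q:
  (668/11, 629/11) → W = -5422/11
  (82/7, 0) → W = -820/7
  (1357/22, 1279/22) → W = -5506/11
The feasible region is unbounded (it extends along (4, 3), (1, 0)), but W strictly decreases along every unbounded feasible direction, so there is no improving ray and the maximum is attained at a vertex.

At the optimal vertex, -7p + 6q = -82 and q = 0.
Solving simultaneously gives p = 82/7, q = 0.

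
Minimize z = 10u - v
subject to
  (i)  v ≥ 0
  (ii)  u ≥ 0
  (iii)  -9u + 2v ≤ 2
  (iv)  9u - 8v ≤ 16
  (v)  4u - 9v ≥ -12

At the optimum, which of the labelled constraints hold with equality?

(ii) and (iii)

Feasible corners and z = 10u - v:
  (0, 0) → z = 0
  (16/9, 0) → z = 160/9
  (0, 1) → z = -1
  (6/73, 100/73) → z = -40/73
  (240/49, 172/49) → z = 2228/49

The minimum is at (0, 1). Substituting into each constraint, equality holds for (ii) and (iii); the remaining constraints have slack.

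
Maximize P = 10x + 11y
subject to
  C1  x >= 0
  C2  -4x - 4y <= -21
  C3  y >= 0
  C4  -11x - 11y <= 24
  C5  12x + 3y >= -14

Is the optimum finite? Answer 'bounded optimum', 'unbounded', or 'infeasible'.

From the feasible point (0, 21/4), moving in the direction (0, 1) keeps every constraint satisfied while P increases without bound.

unbounded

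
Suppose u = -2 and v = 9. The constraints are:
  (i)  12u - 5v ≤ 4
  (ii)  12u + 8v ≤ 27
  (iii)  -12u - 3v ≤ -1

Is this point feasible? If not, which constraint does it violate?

Constraint (ii): 12u + 8v = 48, which is not ≤ 27. All other constraints are satisfied.

not feasible — violates (ii)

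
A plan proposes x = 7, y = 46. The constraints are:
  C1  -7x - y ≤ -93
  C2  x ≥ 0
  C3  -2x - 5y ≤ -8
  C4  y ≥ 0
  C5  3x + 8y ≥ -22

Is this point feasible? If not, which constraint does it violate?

C1: -95 ≤ -93 ✓
C2: 7 ≥ 0 ✓
C3: -244 ≤ -8 ✓
C4: 46 ≥ 0 ✓
C5: 389 ≥ -22 ✓

feasible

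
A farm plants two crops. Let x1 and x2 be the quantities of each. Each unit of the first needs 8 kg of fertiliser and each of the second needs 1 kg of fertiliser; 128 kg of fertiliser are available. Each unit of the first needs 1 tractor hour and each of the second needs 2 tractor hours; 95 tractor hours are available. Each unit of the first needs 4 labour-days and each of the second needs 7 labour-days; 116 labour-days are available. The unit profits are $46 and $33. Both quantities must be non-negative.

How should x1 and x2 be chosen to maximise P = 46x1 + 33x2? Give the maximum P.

Feasible corners and P = 46x1 + 33x2:
  (0, 0) → P = 0
  (0, 116/7) → P = 3828/7
  (16, 0) → P = 736
  (15, 8) → P = 954

The optimum lies where 8x1 + x2 = 128 and 4x1 + 7x2 = 116.
Solving simultaneously gives x1 = 15, x2 = 8.

x1 = 15, x2 = 8, maximum P = 954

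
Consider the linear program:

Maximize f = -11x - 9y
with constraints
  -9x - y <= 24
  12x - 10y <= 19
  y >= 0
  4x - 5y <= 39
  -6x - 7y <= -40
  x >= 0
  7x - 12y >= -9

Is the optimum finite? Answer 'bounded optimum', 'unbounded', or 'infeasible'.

bounded optimum

Feasible corners and f = -11x - 9y:
  (533/144, 61/24) → f = -9157/144
  (159/37, 241/74) → f = -5667/74
  (417/121, 334/121) → f = -7593/121
The feasible region has finitely many vertices and no improving ray; the maximum is -7593/121 at (417/121, 334/121).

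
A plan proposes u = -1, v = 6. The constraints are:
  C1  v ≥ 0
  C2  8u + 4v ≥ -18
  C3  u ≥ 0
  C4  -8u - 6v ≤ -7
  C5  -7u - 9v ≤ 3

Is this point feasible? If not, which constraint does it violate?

not feasible — violates C3

Constraint C3: u = -1, which is not ≥ 0. All other constraints are satisfied.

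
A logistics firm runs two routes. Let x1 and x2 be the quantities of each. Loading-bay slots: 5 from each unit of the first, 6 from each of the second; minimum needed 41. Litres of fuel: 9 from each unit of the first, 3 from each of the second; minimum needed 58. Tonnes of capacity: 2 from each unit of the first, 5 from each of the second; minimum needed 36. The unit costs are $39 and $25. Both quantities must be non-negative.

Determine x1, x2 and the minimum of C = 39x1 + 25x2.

Extreme points and C = 39x1 + 25x2:
  (0, 58/3) → C = 1450/3
  (18, 0) → C = 702
  (14/3, 16/3) → C = 946/3
The feasible region is unbounded (it extends along (0, 1), (1, 0)), but C strictly increases along every unbounded feasible direction, so there is no improving ray and the minimum is attained at a vertex.

x1 = 14/3, x2 = 16/3, minimum C = 946/3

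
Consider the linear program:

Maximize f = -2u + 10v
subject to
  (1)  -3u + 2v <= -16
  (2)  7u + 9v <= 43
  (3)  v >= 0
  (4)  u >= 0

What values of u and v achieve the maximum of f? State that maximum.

Feasible corners and f = -2u + 10v:
  (230/41, 17/41) → f = -290/41
  (16/3, 0) → f = -32/3
  (43/7, 0) → f = -86/7

u = 230/41, v = 17/41, maximum f = -290/41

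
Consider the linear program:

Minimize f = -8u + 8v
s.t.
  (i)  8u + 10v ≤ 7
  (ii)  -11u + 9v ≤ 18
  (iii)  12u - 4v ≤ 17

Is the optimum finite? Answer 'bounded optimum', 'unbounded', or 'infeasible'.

unbounded

From the feasible point (-9/14, 17/14), moving in the direction (-4, -12) keeps every constraint satisfied while f decreases without bound.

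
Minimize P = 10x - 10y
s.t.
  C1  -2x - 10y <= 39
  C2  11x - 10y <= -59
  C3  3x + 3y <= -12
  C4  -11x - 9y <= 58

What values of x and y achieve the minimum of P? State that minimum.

Feasible corners and P = 10x - 10y:
  (-33/7, 5/7) → P = -380/7
  (-101/19, 1/19) → P = -1020/19
  (-11, 7) → P = -180

x = -11, y = 7, minimum P = -180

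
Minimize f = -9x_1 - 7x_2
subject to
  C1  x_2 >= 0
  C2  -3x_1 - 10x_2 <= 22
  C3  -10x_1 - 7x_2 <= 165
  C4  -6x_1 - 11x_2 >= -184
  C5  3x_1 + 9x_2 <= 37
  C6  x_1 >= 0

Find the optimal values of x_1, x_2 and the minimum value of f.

x_1 = 37/3, x_2 = 0, minimum f = -111

Vertices and f = -9x_1 - 7x_2:
  (37/3, 0) → f = -111
  (0, 0) → f = 0
  (0, 37/9) → f = -259/9

The optimum lies where x_2 = 0 and 3x_1 + 9x_2 = 37.
Solving simultaneously gives x_1 = 37/3, x_2 = 0.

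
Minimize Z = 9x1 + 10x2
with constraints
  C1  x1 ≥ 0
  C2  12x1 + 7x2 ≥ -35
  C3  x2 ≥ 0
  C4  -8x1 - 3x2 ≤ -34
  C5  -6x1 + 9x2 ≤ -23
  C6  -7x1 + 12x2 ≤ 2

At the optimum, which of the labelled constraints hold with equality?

C3 and C4

Feasible corners and Z = 9x1 + 10x2:
  (17/4, 0) → Z = 153/4
  (25/6, 2/9) → Z = 715/18
  (98/3, 173/9) → Z = 4376/9
The feasible region is unbounded (it extends along (12, 7), (1, 0)), but Z strictly increases along every unbounded feasible direction, so there is no improving ray and the minimum is attained at a vertex.

The minimum is at (17/4, 0). Substituting into each constraint, equality holds for C3 and C4; the remaining constraints have slack.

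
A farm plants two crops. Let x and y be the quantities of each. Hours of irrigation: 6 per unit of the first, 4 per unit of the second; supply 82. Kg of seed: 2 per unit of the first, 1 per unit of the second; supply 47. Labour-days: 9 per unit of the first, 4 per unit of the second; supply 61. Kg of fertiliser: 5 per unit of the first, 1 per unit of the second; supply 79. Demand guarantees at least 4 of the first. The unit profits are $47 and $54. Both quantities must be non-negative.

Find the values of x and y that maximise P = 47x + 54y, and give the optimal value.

The binding constraints are 9x + 4y = 61 and x = 4.
Solving simultaneously gives x = 4, y = 25/4.

x = 4, y = 25/4, maximum P = 1051/2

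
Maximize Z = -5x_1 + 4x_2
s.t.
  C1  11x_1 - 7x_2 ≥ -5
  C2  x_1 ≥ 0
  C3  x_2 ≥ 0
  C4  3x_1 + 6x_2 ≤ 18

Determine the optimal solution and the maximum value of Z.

x_1 = 32/29, x_2 = 71/29, maximum Z = 124/29

Feasible corners and Z = -5x_1 + 4x_2:
  (0, 5/7) → Z = 20/7
  (32/29, 71/29) → Z = 124/29
  (0, 0) → Z = 0
  (6, 0) → Z = -30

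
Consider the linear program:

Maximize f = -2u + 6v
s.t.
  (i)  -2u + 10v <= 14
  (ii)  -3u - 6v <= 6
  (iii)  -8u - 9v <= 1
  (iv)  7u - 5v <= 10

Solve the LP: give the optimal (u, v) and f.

Corner points and f = -2u + 6v:
  (-68/49, 55/49) → f = 466/49
  (17/6, 59/30) → f = 92/15
  (85/103, -87/103) → f = -692/103

u = -68/49, v = 55/49, maximum f = 466/49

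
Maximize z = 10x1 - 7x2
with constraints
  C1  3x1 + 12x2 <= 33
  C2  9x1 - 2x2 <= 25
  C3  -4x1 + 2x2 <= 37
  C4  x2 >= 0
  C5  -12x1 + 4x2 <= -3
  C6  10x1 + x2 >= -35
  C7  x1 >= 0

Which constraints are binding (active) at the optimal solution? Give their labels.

Extreme points and z = 10x1 - 7x2:
  (61/19, 37/19) → z = 351/19
  (14/13, 129/52) → z = -343/52
  (25/9, 0) → z = 250/9
  (1/4, 0) → z = 5/2

The maximum is at (25/9, 0). Substituting into each constraint, equality holds for C2 and C4; the remaining constraints have slack.

C2 and C4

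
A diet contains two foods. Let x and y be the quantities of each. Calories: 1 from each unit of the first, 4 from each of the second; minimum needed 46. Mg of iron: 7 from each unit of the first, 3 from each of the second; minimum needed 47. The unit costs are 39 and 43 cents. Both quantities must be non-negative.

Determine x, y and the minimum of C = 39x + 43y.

x = 2, y = 11, minimum C = 551

The feasible region is unbounded (it extends along (0, 1), (1, 0)), but C strictly increases along every unbounded feasible direction, so there is no improving ray and the minimum is attained at a vertex.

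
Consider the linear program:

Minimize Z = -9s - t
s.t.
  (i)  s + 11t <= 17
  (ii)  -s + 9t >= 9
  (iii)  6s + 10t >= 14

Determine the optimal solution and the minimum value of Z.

s = 27/10, t = 13/10, minimum Z = -128/5

The binding constraints are s + 11t = 17 and -s + 9t = 9.
Solving simultaneously gives s = 27/10, t = 13/10.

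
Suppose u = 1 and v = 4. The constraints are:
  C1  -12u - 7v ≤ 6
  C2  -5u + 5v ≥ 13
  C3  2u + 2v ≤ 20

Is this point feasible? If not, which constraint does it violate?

feasible

C1: -40 ≤ 6 ✓
C2: 15 ≥ 13 ✓
C3: 10 ≤ 20 ✓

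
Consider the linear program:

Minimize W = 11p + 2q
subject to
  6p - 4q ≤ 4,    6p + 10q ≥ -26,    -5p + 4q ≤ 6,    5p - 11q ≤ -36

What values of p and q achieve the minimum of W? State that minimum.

p = 78/35, q = 30/7, minimum W = 1158/35

Vertices and W = 11p + 2q:
  (10, 14) → W = 138
  (94/23, 118/23) → W = 1270/23
  (78/35, 30/7) → W = 1158/35

The optimum lies where -5p + 4q = 6 and 5p - 11q = -36.
Solving simultaneously gives p = 78/35, q = 30/7.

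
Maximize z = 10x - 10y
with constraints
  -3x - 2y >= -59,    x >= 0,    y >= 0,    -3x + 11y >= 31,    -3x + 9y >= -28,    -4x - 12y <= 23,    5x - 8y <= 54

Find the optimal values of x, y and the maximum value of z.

Corner points and z = 10x - 10y:
  (0, 59/2) → z = -295
  (587/39, 90/13) → z = 3170/39
  (0, 31/11) → z = -310/11

The optimum lies where -3x - 2y = -59 and -3x + 11y = 31.
Solving simultaneously gives x = 587/39, y = 90/13.

x = 587/39, y = 90/13, maximum z = 3170/39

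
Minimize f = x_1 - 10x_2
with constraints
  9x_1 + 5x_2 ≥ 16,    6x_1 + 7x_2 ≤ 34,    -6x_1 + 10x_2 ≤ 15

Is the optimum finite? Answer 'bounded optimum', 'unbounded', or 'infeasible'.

Vertices and f = x_1 - 10x_2:
  (17/24, 77/40) → f = -445/24
  (235/102, 49/17) → f = -2705/102
The feasible region has finitely many vertices and no improving ray; the minimum is -2705/102 at (235/102, 49/17).

bounded optimum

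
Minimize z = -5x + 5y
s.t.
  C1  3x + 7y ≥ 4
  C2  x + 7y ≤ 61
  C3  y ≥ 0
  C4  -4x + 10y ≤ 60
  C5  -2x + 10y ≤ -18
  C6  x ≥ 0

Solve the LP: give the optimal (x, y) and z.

The binding constraints are x + 7y = 61 and y = 0.
Solving simultaneously gives x = 61, y = 0.

x = 61, y = 0, minimum z = -305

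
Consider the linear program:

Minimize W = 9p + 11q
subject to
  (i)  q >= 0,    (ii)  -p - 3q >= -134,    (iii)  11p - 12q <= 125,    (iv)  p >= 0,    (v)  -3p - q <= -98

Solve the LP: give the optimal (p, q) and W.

p = 1301/47, q = 703/47, minimum W = 19442/47

The binding constraints are 11p - 12q = 125 and -3p - q = -98.
Solving simultaneously gives p = 1301/47, q = 703/47.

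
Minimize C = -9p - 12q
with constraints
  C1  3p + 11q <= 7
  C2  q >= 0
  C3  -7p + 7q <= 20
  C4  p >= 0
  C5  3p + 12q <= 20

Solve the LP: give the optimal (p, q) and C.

p = 7/3, q = 0, minimum C = -21

Vertices and C = -9p - 12q:
  (7/3, 0) → C = -21
  (0, 7/11) → C = -84/11
  (0, 0) → C = 0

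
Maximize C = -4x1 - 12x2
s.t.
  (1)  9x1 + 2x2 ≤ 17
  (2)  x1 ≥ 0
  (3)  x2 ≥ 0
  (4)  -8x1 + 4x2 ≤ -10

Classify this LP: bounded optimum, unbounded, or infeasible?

Extreme points and C = -4x1 - 12x2:
  (17/9, 0) → C = -68/9
  (22/13, 23/26) → C = -226/13
  (5/4, 0) → C = -5
The feasible region has finitely many vertices and no improving ray; the maximum is -5 at (5/4, 0).

bounded optimum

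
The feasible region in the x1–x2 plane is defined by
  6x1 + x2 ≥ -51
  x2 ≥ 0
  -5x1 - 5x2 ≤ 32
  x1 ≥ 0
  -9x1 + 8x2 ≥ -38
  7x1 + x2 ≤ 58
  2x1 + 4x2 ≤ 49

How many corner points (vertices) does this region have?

5

Pairwise boundary intersections that survive every other constraint:
  (0, 0)
  (38/9, 0)
  (0, 49/4)
  (502/65, 256/65)
  (183/26, 227/26)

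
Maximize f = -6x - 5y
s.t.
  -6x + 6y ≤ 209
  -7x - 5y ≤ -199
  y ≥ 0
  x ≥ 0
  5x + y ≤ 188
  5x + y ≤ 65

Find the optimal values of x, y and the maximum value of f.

x = 7, y = 30, maximum f = -192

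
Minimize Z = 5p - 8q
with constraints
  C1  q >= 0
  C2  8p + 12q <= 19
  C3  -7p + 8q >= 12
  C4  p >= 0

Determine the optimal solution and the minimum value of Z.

Extreme points and Z = 5p - 8q:
  (2/37, 229/148) → Z = -448/37
  (0, 19/12) → Z = -38/3
  (0, 3/2) → Z = -12

The binding constraints are 8p + 12q = 19 and p = 0.
Solving simultaneously gives p = 0, q = 19/12.

p = 0, q = 19/12, minimum Z = -38/3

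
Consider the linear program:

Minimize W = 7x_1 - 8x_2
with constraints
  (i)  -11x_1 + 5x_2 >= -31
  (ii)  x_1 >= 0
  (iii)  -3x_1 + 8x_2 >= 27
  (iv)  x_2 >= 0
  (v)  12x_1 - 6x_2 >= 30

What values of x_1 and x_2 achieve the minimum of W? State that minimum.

x_1 = 6, x_2 = 7, minimum W = -14

At the optimal vertex, -11x_1 + 5x_2 = -31 and 12x_1 - 6x_2 = 30.
Solving simultaneously gives x_1 = 6, x_2 = 7.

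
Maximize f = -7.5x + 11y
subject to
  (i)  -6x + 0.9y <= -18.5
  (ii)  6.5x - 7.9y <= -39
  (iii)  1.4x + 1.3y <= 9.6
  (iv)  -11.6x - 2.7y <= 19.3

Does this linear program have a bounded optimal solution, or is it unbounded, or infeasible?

The boundaries -6x + 0.9y = -18.5 and 6.5x - 7.9y = -39 meet at (3625/831, 7085/831), but that point violates 1.4x + 1.3y ≤ 9.6. Every candidate vertex is excluded by some other constraint, so the feasible region is empty.

infeasible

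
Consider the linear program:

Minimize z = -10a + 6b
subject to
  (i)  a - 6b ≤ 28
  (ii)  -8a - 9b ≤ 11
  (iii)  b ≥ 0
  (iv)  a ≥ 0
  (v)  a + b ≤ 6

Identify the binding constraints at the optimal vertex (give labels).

Vertices and z = -10a + 6b:
  (0, 0) → z = 0
  (6, 0) → z = -60
  (0, 6) → z = 36

The minimum is at (6, 0). Substituting into each constraint, equality holds for (iii) and (v); the remaining constraints have slack.

(iii) and (v)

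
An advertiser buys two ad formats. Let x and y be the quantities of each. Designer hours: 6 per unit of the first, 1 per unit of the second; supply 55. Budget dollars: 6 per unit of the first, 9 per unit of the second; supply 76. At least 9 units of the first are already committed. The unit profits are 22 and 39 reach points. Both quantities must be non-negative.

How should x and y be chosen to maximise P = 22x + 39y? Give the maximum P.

x = 9, y = 1, maximum P = 237

Feasible corners and P = 22x + 39y:
  (55/6, 0) → P = 605/3
  (9, 0) → P = 198
  (9, 1) → P = 237

The optimum lies where 6x + y = 55 and x = 9.
Solving simultaneously gives x = 9, y = 1.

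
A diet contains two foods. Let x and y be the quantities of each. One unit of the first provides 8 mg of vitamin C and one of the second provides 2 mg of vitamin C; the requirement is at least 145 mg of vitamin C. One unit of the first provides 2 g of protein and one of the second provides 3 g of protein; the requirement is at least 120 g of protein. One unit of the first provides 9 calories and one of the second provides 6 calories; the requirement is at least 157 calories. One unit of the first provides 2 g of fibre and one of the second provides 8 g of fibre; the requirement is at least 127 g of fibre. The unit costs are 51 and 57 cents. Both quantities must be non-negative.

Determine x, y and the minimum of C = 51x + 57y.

x = 39/4, y = 67/2, minimum C = 9627/4

The feasible region is unbounded (it extends along (0, 1), (1, 0)), but C strictly increases along every unbounded feasible direction, so there is no improving ray and the minimum is attained at a vertex.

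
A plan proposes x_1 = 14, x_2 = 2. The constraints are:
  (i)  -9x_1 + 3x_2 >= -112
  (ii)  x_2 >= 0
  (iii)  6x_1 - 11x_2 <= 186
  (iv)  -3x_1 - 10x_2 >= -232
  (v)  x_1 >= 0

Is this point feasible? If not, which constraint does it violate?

Constraint (i): -9x_1 + 3x_2 = -120, which is not ≥ -112. All other constraints are satisfied.

not feasible — violates (i)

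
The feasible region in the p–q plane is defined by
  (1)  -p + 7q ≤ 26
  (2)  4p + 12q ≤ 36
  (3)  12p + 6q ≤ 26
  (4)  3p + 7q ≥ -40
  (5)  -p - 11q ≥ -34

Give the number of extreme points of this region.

5

Of the 10 pairwise boundary intersections, those satisfying every inequality are:
  (-33/2, 19/14)
  (-8/3, 10/3)
  (4/5, 41/15)
  (-3/8, 25/8)
  (211/33, -93/11)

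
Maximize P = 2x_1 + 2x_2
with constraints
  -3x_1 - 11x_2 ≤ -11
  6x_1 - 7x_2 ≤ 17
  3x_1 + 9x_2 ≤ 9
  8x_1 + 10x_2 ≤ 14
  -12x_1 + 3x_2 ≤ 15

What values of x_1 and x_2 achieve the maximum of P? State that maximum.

Extreme points and P = 2x_1 + 2x_2:
  (0, 1) → P = 2
  (-44/47, 59/47) → P = 30/47
  (-12/13, 17/13) → P = 10/13

The optimum lies where -3x_1 - 11x_2 = -11 and 3x_1 + 9x_2 = 9.
Solving simultaneously gives x_1 = 0, x_2 = 1.

x_1 = 0, x_2 = 1, maximum P = 2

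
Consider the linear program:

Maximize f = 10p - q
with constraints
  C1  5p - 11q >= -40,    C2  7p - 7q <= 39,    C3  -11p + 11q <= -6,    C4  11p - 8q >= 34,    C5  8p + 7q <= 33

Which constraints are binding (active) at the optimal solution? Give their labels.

Vertices and f = 10p - q:
  (-74/21, -191/21) → f = -183/7
  (24/5, -27/35) → f = 1707/35
  (502/141, 91/141) → f = 1643/47

The maximum is at (24/5, -27/35). Substituting into each constraint, equality holds for C2 and C5; the remaining constraints have slack.

C2 and C5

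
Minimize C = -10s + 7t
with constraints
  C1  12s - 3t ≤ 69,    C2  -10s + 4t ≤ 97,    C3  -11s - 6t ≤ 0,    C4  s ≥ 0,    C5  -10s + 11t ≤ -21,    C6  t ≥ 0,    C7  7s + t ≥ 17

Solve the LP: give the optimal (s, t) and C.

s = 23/4, t = 0, minimum C = -115/2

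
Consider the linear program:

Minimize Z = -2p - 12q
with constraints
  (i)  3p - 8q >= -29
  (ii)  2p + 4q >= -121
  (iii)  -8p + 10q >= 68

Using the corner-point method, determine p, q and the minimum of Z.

p = -127/17, q = 14/17, minimum Z = 86/17

Feasible corners and Z = -2p - 12q:
  (-271/7, -305/28) → Z = 1457/7
  (-127/17, 14/17) → Z = 86/17
  (-57/2, -16) → Z = 249

The binding constraints are 3p - 8q = -29 and -8p + 10q = 68.
Solving simultaneously gives p = -127/17, q = 14/17.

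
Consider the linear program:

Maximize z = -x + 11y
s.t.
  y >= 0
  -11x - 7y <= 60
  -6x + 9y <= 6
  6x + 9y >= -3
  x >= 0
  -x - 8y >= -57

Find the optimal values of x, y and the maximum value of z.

x = 155/19, y = 116/19, maximum z = 59

Extreme points and z = -x + 11y:
  (0, 0) → z = 0
  (57, 0) → z = -57
  (0, 2/3) → z = 22/3
  (155/19, 116/19) → z = 59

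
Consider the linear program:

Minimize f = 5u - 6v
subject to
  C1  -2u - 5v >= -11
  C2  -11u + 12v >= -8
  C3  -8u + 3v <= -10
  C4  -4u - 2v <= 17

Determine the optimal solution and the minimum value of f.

u = 83/46, v = 34/23, minimum f = 7/46

Corner points and f = 5u - 6v:
  (172/79, 105/79) → f = 230/79
  (83/46, 34/23) → f = 7/46
  (32/21, 46/63) → f = 68/21

At the optimal vertex, -2u - 5v = -11 and -8u + 3v = -10.
Solving simultaneously gives u = 83/46, v = 34/23.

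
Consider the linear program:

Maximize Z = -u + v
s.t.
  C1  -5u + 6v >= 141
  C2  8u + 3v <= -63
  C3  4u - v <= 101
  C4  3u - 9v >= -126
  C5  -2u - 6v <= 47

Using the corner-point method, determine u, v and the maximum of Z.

Feasible corners and Z = -u + v:
  (-19, 23/3) → Z = 80/3
  (-188/7, 47/42) → Z = 1175/42
  (-131/4, 37/12) → Z = 215/6

The optimum lies where 3u - 9v = -126 and -2u - 6v = 47.
Solving simultaneously gives u = -131/4, v = 37/12.

u = -131/4, v = 37/12, maximum Z = 215/6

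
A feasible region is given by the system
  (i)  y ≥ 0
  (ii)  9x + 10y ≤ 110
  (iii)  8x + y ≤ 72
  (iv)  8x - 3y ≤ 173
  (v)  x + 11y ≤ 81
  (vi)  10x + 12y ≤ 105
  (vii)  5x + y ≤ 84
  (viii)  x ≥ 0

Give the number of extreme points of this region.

Intersecting each pair of boundary lines and keeping only the points that satisfy every inequality leaves:
  (9, 0)
  (0, 0)
  (759/86, 60/43)
  (183/98, 705/98)
  (0, 81/11)

5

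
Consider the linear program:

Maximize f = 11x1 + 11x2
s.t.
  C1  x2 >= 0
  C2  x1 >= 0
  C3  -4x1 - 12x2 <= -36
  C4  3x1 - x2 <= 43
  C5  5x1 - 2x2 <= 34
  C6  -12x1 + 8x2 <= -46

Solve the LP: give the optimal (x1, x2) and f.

x1 = 45/4, x2 = 89/8, maximum f = 1969/8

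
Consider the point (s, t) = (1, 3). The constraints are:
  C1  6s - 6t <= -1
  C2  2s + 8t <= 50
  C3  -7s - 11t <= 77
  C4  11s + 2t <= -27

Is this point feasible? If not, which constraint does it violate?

not feasible — violates C4

Constraint C4: 11s + 2t = 17, which is not ≤ -27. All other constraints are satisfied.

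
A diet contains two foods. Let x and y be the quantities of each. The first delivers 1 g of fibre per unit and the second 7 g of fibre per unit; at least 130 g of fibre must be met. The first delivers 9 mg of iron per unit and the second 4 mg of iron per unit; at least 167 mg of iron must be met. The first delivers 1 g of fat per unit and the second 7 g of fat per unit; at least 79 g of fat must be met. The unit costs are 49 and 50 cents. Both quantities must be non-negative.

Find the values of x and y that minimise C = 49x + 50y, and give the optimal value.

x = 11, y = 17, minimum C = 1389

The feasible region is unbounded (it extends along (0, 1), (1, 0)), but C strictly increases along every unbounded feasible direction, so there is no improving ray and the minimum is attained at a vertex.

The binding constraints are x + 7y = 130 and 9x + 4y = 167.
Solving simultaneously gives x = 11, y = 17.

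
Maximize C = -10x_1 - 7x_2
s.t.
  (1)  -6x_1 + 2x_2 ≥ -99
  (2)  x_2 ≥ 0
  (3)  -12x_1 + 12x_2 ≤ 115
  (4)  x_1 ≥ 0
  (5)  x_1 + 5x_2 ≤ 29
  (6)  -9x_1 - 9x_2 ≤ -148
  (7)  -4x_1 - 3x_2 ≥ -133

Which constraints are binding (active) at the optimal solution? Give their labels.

(5) and (6)

Vertices and C = -10x_1 - 7x_2:
  (33/2, 0) → C = -165
  (553/32, 75/32) → C = -6055/32
  (148/9, 0) → C = -1480/9
  (479/36, 113/36) → C = -5581/36

The maximum is at (479/36, 113/36). Substituting into each constraint, equality holds for (5) and (6); the remaining constraints have slack.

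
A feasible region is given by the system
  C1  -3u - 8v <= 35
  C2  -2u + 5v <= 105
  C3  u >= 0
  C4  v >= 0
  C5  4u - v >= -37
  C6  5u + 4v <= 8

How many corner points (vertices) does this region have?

Pairwise boundary intersections that survive every other constraint:
  (0, 0)
  (0, 2)
  (8/5, 0)

3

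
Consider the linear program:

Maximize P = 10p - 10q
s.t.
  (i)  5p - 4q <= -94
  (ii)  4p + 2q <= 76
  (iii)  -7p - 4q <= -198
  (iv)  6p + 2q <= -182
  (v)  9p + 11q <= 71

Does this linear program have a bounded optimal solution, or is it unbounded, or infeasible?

infeasible

The boundaries 5p - 4q = -94 and 6p + 2q = -182 meet at (-458/17, -173/17), but that point violates -7p - 4q ≤ -198. Every candidate vertex is excluded by some other constraint, so the feasible region is empty.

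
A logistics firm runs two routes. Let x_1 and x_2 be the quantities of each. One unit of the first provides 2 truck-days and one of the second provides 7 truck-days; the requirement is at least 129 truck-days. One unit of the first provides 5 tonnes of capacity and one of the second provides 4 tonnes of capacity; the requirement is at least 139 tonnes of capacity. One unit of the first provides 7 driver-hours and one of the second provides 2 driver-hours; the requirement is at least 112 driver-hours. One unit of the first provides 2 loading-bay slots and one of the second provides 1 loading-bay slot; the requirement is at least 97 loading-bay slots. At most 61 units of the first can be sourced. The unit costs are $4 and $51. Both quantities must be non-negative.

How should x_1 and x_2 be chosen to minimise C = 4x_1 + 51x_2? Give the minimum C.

The feasible region is unbounded (it extends along (0, 1)), but C strictly increases along every unbounded feasible direction, so there is no improving ray and the minimum is attained at a vertex.

The optimum lies where 2x_1 + 7x_2 = 129 and x_1 = 61.
Solving simultaneously gives x_1 = 61, x_2 = 1.

x_1 = 61, x_2 = 1, minimum C = 295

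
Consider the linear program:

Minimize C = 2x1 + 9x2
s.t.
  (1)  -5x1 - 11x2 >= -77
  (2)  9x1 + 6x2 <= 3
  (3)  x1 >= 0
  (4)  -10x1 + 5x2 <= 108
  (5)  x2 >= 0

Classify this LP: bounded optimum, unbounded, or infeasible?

bounded optimum

Vertices and C = 2x1 + 9x2:
  (0, 1/2) → C = 9/2
  (1/3, 0) → C = 2/3
  (0, 0) → C = 0
The feasible region has finitely many vertices and no improving ray; the minimum is 0 at (0, 0).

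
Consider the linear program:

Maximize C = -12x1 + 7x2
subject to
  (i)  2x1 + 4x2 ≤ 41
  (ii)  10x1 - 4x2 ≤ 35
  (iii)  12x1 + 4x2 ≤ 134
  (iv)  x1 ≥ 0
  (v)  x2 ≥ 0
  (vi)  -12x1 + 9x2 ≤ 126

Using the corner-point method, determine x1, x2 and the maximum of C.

At the optimal vertex, 2x1 + 4x2 = 41 and x1 = 0.
Solving simultaneously gives x1 = 0, x2 = 41/4.

x1 = 0, x2 = 41/4, maximum C = 287/4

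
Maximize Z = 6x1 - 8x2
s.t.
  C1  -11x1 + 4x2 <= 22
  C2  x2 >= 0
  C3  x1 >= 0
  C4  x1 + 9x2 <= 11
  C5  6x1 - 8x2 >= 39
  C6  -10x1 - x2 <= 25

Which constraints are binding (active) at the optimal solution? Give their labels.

Extreme points and Z = 6x1 - 8x2:
  (11, 0) → Z = 66
  (13/2, 0) → Z = 39
  (439/62, 27/62) → Z = 39

The maximum is at (11, 0). Substituting into each constraint, equality holds for C2 and C4; the remaining constraints have slack.

C2 and C4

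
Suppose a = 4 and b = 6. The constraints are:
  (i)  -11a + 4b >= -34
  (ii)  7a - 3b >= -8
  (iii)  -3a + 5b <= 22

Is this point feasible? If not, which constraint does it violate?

feasible

(i): -20 ≥ -34 ✓
(ii): 10 ≥ -8 ✓
(iii): 18 ≤ 22 ✓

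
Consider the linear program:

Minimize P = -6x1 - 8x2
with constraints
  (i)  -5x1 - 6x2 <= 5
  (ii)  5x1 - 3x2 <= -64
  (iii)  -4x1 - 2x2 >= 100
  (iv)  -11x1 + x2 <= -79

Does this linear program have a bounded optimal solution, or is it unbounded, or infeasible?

The boundaries -5x1 - 6x2 = 5 and -4x1 - 2x2 = 100 meet at (-295/7, 240/7), but that point violates -11x1 + x2 ≤ -79. Every candidate vertex is excluded by some other constraint, so the feasible region is empty.

infeasible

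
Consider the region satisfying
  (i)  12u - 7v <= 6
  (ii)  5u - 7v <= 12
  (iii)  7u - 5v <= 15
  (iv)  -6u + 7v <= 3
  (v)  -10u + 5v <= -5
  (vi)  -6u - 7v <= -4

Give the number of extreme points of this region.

Pairwise boundary intersections that survive every other constraint:
  (3/2, 12/7)
  (5/9, 2/21)
  (5/4, 3/2)
  (11/20, 1/10)

4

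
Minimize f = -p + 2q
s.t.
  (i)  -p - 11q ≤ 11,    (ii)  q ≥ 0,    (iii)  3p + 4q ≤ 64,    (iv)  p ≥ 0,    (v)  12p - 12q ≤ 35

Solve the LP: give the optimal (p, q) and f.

Corner points and f = -p + 2q:
  (0, 0) → f = 0
  (35/12, 0) → f = -35/12
  (0, 16) → f = 32
  (227/21, 221/28) → f = 209/42

p = 35/12, q = 0, minimum f = -35/12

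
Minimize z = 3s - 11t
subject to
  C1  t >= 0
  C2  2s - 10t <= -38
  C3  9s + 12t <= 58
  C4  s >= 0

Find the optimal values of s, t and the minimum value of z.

s = 0, t = 29/6, minimum z = -319/6

Vertices and z = 3s - 11t:
  (62/57, 229/57) → z = -2333/57
  (0, 19/5) → z = -209/5
  (0, 29/6) → z = -319/6

At the optimal vertex, 9s + 12t = 58 and s = 0.
Solving simultaneously gives s = 0, t = 29/6.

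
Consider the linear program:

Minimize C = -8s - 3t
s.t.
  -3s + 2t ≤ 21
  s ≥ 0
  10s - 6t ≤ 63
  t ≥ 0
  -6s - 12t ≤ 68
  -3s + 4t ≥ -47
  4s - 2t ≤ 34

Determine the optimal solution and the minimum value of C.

Corner points and C = -8s - 3t:
  (0, 21/2) → C = -63/2
  (55, 93) → C = -719
  (0, 0) → C = 0
  (63/10, 0) → C = -252/5
  (39/2, 22) → C = -222

s = 55, t = 93, minimum C = -719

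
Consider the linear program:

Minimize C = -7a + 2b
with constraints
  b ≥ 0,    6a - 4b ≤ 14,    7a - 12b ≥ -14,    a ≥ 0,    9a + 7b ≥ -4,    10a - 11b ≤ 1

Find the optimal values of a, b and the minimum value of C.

Extreme points and C = -7a + 2b:
  (0, 0) → C = 0
  (1/10, 0) → C = -7/10
  (0, 7/6) → C = 7/3
  (166/43, 147/43) → C = -868/43

The optimum lies where 7a - 12b = -14 and 10a - 11b = 1.
Solving simultaneously gives a = 166/43, b = 147/43.

a = 166/43, b = 147/43, minimum C = -868/43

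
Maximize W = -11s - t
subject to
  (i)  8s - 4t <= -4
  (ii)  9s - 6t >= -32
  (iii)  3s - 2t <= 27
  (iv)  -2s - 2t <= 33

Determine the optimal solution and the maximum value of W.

Vertices and W = -11s - t:
  (26/3, 55/3) → W = -341/3
  (-35/6, -32/3) → W = 449/6
  (-131/15, -233/30) → W = 623/6

The binding constraints are 9s - 6t = -32 and -2s - 2t = 33.
Solving simultaneously gives s = -131/15, t = -233/30.

s = -131/15, t = -233/30, maximum W = 623/6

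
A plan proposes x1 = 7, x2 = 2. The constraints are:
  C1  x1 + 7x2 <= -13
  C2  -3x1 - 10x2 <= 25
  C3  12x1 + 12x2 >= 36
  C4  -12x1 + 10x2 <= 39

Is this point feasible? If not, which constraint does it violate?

not feasible — violates C1

Constraint C1: x1 + 7x2 = 21, which is not ≤ -13. All other constraints are satisfied.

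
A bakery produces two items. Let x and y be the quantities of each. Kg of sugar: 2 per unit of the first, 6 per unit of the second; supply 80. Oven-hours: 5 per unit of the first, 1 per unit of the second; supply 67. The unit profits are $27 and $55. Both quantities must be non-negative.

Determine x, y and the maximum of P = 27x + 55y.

x = 23/2, y = 19/2, maximum P = 833

Feasible corners and P = 27x + 55y:
  (0, 0) → P = 0
  (0, 40/3) → P = 2200/3
  (67/5, 0) → P = 1809/5
  (23/2, 19/2) → P = 833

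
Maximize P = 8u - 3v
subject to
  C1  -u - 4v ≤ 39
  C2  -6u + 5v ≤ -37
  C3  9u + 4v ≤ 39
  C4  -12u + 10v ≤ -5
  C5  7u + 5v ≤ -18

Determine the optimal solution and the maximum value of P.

Corner points and P = 8u - 3v:
  (-47/29, -271/29) → P = 437/29
  (123/23, -255/23) → P = 1749/23
  (19/13, -367/65) → P = 1861/65

u = 123/23, v = -255/23, maximum P = 1749/23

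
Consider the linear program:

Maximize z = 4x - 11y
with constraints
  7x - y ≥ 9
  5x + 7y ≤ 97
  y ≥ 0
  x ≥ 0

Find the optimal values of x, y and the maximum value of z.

x = 97/5, y = 0, maximum z = 388/5

Corner points and z = 4x - 11y:
  (80/27, 317/27) → z = -3167/27
  (9/7, 0) → z = 36/7
  (97/5, 0) → z = 388/5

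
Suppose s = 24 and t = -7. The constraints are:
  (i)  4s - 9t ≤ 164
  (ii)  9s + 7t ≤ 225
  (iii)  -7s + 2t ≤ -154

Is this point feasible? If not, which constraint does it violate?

(i): 159 ≤ 164 ✓
(ii): 167 ≤ 225 ✓
(iii): -182 ≤ -154 ✓

feasible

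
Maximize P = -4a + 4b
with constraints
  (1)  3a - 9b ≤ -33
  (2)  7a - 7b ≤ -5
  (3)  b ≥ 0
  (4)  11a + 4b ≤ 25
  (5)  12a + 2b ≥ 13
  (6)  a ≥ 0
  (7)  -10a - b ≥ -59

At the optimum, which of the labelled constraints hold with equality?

Corner points and P = -4a + 4b:
  (31/37, 146/37) → P = 460/37
  (17/38, 145/38) → P = 256/19
  (1/13, 157/26) → P = 310/13

The maximum is at (1/13, 157/26). Substituting into each constraint, equality holds for (4) and (5); the remaining constraints have slack.

(4) and (5)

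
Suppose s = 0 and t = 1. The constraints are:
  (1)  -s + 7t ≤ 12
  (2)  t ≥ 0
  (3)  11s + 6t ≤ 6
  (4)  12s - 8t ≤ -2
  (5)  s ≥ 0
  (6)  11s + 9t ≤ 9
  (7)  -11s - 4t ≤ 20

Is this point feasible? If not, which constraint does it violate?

(1): 7 ≤ 12 ✓
(2): 1 ≥ 0 ✓
(3): 6 ≤ 6 ✓
(4): -8 ≤ -2 ✓
(5): 0 ≥ 0 ✓
(6): 9 ≤ 9 ✓
(7): -4 ≤ 20 ✓

feasible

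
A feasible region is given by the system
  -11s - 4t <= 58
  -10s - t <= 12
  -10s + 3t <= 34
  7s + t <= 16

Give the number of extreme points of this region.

Pairwise boundary intersections that survive every other constraint:
  (10/29, -448/29)
  (122/17, -582/17)
  (-7/4, 11/2)
  (14/31, 398/31)

4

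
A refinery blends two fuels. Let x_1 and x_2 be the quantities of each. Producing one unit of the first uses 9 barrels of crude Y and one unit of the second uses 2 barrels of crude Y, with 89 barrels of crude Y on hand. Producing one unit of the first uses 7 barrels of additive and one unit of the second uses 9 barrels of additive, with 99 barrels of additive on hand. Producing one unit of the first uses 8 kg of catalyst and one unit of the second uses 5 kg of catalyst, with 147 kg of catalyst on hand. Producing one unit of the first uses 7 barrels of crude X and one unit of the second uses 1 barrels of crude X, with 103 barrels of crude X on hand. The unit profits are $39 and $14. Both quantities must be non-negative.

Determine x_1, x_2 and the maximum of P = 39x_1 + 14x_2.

x_1 = 9, x_2 = 4, maximum P = 407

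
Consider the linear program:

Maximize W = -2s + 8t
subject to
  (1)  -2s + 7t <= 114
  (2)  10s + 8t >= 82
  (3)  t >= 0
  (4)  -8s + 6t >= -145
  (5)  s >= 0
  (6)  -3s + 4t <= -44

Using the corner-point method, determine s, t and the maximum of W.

Corner points and W = -2s + 8t:
  (145/8, 0) → W = -145/4
  (44/3, 0) → W = -88/3
  (158/7, 83/14) → W = 16/7

s = 158/7, t = 83/14, maximum W = 16/7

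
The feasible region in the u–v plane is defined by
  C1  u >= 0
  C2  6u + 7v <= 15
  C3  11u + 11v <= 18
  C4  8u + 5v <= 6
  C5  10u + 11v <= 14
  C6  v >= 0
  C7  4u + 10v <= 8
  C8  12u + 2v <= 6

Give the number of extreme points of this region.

Intersecting each pair of boundary lines and keeping only the points that satisfy every inequality leaves:
  (0, 0)
  (0, 4/5)
  (1/3, 2/3)
  (9/22, 6/11)
  (1/2, 0)

5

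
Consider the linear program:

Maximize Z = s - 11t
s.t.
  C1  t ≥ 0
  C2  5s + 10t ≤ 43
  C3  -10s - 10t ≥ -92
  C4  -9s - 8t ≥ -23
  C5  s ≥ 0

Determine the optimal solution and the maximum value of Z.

Corner points and Z = s - 11t:
  (23/9, 0) → Z = 23/9
  (0, 0) → Z = 0
  (0, 23/8) → Z = -253/8

s = 23/9, t = 0, maximum Z = 23/9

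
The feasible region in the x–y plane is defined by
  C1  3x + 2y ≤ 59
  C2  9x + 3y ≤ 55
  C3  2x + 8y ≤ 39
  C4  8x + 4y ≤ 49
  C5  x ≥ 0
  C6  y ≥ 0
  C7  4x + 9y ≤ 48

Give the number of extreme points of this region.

Of the 21 pairwise boundary intersections, those satisfying every inequality are:
  (73/12, 1/12)
  (55/9, 0)
  (0, 39/8)
  (33/14, 30/7)
  (249/56, 47/14)
  (0, 0)

6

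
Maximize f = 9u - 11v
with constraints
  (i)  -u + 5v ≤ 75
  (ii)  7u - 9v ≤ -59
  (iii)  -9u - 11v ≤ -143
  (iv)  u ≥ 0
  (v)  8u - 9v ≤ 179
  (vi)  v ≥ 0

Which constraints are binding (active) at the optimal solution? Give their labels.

Corner points and f = 9u - 11v:
  (190/13, 233/13) → f = -853/13
  (0, 15) → f = -165
  (319/79, 766/79) → f = -5555/79
  (0, 13) → f = -143

The maximum is at (190/13, 233/13). Substituting into each constraint, equality holds for (i) and (ii); the remaining constraints have slack.

(i) and (ii)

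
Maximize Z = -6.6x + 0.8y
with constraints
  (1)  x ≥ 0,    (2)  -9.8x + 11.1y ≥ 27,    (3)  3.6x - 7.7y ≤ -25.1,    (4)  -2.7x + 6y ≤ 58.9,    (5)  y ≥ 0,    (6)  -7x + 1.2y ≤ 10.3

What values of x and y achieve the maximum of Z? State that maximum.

At the optimal vertex, x = 0 and -7x + 1.2y = 10.3.
Solving simultaneously gives x = 0, y = 103/12.

x = 0, y = 103/12, maximum Z = 103/15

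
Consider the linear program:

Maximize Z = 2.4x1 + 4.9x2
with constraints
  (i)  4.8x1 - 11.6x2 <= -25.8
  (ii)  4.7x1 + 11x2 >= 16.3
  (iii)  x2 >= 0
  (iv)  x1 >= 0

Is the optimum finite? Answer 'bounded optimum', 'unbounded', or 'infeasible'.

unbounded

From the feasible point (0, 129/58), moving in the direction (0, 1) keeps every constraint satisfied while Z increases without bound.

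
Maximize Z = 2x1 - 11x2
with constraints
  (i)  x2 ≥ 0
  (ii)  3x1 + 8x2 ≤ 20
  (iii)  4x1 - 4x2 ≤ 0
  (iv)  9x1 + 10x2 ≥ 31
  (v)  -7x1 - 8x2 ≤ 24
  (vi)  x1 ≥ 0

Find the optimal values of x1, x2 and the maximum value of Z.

x1 = 31/19, x2 = 31/19, maximum Z = -279/19

Extreme points and Z = 2x1 - 11x2:
  (20/11, 20/11) → Z = -180/11
  (8/7, 29/14) → Z = -41/2
  (31/19, 31/19) → Z = -279/19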